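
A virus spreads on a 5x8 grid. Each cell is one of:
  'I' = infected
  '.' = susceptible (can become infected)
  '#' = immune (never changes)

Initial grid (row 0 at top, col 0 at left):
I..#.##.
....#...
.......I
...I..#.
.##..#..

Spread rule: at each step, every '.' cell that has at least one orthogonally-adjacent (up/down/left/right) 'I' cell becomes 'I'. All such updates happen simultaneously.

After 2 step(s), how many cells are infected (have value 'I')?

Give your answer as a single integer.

Step 0 (initial): 3 infected
Step 1: +9 new -> 12 infected
Step 2: +13 new -> 25 infected

Answer: 25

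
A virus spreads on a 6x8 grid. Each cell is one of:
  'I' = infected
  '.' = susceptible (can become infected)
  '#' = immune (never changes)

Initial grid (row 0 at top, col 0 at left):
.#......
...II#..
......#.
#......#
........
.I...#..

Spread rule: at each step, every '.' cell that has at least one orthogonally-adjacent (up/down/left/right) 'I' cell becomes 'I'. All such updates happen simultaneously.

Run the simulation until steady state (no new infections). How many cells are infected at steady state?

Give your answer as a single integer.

Answer: 42

Derivation:
Step 0 (initial): 3 infected
Step 1: +8 new -> 11 infected
Step 2: +11 new -> 22 infected
Step 3: +8 new -> 30 infected
Step 4: +6 new -> 36 infected
Step 5: +2 new -> 38 infected
Step 6: +3 new -> 41 infected
Step 7: +1 new -> 42 infected
Step 8: +0 new -> 42 infected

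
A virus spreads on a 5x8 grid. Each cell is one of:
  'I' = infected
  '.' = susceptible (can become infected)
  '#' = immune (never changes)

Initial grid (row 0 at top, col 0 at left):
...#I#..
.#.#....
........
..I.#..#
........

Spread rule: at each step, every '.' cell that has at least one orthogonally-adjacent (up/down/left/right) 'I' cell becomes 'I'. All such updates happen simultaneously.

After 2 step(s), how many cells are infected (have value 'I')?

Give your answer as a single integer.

Answer: 15

Derivation:
Step 0 (initial): 2 infected
Step 1: +5 new -> 7 infected
Step 2: +8 new -> 15 infected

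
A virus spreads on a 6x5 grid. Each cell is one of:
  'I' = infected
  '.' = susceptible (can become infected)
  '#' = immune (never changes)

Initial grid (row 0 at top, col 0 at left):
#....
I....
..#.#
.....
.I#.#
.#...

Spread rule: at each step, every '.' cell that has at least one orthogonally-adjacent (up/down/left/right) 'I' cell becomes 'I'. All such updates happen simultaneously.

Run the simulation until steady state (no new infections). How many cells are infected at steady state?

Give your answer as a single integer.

Answer: 24

Derivation:
Step 0 (initial): 2 infected
Step 1: +4 new -> 6 infected
Step 2: +6 new -> 12 infected
Step 3: +3 new -> 15 infected
Step 4: +5 new -> 20 infected
Step 5: +2 new -> 22 infected
Step 6: +2 new -> 24 infected
Step 7: +0 new -> 24 infected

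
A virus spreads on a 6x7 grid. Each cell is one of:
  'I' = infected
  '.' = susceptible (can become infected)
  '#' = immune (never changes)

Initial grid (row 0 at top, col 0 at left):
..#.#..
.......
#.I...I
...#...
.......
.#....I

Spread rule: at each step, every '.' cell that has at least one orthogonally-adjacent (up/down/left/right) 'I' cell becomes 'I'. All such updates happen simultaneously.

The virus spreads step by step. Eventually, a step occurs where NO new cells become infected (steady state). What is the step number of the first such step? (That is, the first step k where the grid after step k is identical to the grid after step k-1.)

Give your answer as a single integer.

Answer: 6

Derivation:
Step 0 (initial): 3 infected
Step 1: +9 new -> 12 infected
Step 2: +10 new -> 22 infected
Step 3: +12 new -> 34 infected
Step 4: +2 new -> 36 infected
Step 5: +1 new -> 37 infected
Step 6: +0 new -> 37 infected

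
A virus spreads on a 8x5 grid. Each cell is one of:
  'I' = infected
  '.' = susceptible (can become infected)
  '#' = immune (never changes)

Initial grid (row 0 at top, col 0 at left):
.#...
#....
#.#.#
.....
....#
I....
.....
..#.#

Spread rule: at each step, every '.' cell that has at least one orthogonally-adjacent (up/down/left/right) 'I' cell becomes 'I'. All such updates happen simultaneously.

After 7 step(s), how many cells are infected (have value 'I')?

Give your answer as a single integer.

Answer: 28

Derivation:
Step 0 (initial): 1 infected
Step 1: +3 new -> 4 infected
Step 2: +5 new -> 9 infected
Step 3: +5 new -> 14 infected
Step 4: +5 new -> 19 infected
Step 5: +4 new -> 23 infected
Step 6: +3 new -> 26 infected
Step 7: +2 new -> 28 infected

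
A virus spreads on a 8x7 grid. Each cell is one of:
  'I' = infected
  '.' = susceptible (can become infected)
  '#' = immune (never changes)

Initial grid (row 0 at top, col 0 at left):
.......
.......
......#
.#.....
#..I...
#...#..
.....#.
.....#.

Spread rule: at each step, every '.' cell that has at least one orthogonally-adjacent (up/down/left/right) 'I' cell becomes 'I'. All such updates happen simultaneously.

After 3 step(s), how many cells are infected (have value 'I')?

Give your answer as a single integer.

Answer: 22

Derivation:
Step 0 (initial): 1 infected
Step 1: +4 new -> 5 infected
Step 2: +7 new -> 12 infected
Step 3: +10 new -> 22 infected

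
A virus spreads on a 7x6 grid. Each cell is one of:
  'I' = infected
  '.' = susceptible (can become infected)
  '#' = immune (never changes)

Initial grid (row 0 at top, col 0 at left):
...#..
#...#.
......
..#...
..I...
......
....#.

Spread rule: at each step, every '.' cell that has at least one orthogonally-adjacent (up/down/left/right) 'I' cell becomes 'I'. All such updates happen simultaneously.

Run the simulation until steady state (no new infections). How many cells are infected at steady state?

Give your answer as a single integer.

Answer: 37

Derivation:
Step 0 (initial): 1 infected
Step 1: +3 new -> 4 infected
Step 2: +7 new -> 11 infected
Step 3: +9 new -> 20 infected
Step 4: +8 new -> 28 infected
Step 5: +4 new -> 32 infected
Step 6: +3 new -> 35 infected
Step 7: +1 new -> 36 infected
Step 8: +1 new -> 37 infected
Step 9: +0 new -> 37 infected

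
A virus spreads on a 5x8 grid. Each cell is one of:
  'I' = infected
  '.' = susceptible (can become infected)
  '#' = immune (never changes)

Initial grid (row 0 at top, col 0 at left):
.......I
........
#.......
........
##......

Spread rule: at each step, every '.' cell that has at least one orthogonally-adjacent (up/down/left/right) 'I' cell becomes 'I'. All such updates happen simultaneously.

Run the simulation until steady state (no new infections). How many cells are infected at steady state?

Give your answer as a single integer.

Step 0 (initial): 1 infected
Step 1: +2 new -> 3 infected
Step 2: +3 new -> 6 infected
Step 3: +4 new -> 10 infected
Step 4: +5 new -> 15 infected
Step 5: +5 new -> 20 infected
Step 6: +5 new -> 25 infected
Step 7: +5 new -> 30 infected
Step 8: +4 new -> 34 infected
Step 9: +2 new -> 36 infected
Step 10: +1 new -> 37 infected
Step 11: +0 new -> 37 infected

Answer: 37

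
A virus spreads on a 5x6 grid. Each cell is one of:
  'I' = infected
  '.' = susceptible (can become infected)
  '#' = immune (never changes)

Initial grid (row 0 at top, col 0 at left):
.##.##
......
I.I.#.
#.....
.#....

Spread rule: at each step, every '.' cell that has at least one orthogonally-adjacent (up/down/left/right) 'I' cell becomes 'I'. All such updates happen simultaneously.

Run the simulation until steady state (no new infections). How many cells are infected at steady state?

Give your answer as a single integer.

Step 0 (initial): 2 infected
Step 1: +5 new -> 7 infected
Step 2: +6 new -> 13 infected
Step 3: +4 new -> 17 infected
Step 4: +3 new -> 20 infected
Step 5: +2 new -> 22 infected
Step 6: +0 new -> 22 infected

Answer: 22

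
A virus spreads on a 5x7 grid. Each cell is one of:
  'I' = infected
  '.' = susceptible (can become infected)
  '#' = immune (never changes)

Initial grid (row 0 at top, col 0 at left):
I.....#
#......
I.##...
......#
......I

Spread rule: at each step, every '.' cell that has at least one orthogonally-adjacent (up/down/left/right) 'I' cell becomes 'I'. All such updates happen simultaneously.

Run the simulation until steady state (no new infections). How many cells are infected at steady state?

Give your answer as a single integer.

Answer: 30

Derivation:
Step 0 (initial): 3 infected
Step 1: +4 new -> 7 infected
Step 2: +6 new -> 13 infected
Step 3: +7 new -> 20 infected
Step 4: +7 new -> 27 infected
Step 5: +3 new -> 30 infected
Step 6: +0 new -> 30 infected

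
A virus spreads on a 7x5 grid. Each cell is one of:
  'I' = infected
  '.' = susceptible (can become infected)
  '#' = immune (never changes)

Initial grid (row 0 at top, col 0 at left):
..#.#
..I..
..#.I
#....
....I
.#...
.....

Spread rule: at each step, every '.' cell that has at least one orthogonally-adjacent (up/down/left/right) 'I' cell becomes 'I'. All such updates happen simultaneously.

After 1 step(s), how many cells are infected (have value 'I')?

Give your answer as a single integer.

Step 0 (initial): 3 infected
Step 1: +7 new -> 10 infected

Answer: 10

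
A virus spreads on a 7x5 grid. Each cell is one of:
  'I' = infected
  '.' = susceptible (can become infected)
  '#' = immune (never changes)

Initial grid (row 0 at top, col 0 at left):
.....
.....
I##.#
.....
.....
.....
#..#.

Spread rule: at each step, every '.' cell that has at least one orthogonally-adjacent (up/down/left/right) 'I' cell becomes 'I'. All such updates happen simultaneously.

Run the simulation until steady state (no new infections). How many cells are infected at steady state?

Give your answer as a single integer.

Answer: 30

Derivation:
Step 0 (initial): 1 infected
Step 1: +2 new -> 3 infected
Step 2: +4 new -> 7 infected
Step 3: +5 new -> 12 infected
Step 4: +5 new -> 17 infected
Step 5: +7 new -> 24 infected
Step 6: +4 new -> 28 infected
Step 7: +1 new -> 29 infected
Step 8: +1 new -> 30 infected
Step 9: +0 new -> 30 infected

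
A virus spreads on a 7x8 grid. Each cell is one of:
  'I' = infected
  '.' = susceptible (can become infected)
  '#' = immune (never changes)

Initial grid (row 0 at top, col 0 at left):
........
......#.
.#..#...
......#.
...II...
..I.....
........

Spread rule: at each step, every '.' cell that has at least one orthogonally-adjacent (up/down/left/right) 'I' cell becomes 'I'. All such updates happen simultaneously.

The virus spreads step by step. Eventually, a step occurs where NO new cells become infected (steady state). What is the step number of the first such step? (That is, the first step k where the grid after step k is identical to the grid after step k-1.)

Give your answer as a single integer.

Step 0 (initial): 3 infected
Step 1: +8 new -> 11 infected
Step 2: +10 new -> 21 infected
Step 3: +9 new -> 30 infected
Step 4: +9 new -> 39 infected
Step 5: +7 new -> 46 infected
Step 6: +4 new -> 50 infected
Step 7: +2 new -> 52 infected
Step 8: +0 new -> 52 infected

Answer: 8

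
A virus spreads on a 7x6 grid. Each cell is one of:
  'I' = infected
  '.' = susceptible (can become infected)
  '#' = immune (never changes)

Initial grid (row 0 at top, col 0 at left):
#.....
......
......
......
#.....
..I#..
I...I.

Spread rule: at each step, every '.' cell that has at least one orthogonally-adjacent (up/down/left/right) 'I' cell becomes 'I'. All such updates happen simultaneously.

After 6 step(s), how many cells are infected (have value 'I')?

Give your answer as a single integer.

Answer: 38

Derivation:
Step 0 (initial): 3 infected
Step 1: +8 new -> 11 infected
Step 2: +5 new -> 16 infected
Step 3: +5 new -> 21 infected
Step 4: +6 new -> 27 infected
Step 5: +6 new -> 33 infected
Step 6: +5 new -> 38 infected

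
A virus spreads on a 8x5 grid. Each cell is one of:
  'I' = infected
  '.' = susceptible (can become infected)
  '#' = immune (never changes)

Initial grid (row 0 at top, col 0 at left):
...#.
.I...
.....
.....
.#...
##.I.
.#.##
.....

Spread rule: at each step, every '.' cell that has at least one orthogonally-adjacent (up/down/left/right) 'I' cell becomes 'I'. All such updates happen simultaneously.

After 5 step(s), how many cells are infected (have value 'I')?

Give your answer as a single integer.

Answer: 32

Derivation:
Step 0 (initial): 2 infected
Step 1: +7 new -> 9 infected
Step 2: +10 new -> 19 infected
Step 3: +6 new -> 25 infected
Step 4: +5 new -> 30 infected
Step 5: +2 new -> 32 infected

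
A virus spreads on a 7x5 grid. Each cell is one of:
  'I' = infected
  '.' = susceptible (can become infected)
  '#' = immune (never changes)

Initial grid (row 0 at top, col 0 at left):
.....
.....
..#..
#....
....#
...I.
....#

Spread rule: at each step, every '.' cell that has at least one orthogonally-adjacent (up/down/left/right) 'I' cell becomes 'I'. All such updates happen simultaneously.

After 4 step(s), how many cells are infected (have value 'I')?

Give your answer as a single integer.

Answer: 20

Derivation:
Step 0 (initial): 1 infected
Step 1: +4 new -> 5 infected
Step 2: +4 new -> 9 infected
Step 3: +6 new -> 15 infected
Step 4: +5 new -> 20 infected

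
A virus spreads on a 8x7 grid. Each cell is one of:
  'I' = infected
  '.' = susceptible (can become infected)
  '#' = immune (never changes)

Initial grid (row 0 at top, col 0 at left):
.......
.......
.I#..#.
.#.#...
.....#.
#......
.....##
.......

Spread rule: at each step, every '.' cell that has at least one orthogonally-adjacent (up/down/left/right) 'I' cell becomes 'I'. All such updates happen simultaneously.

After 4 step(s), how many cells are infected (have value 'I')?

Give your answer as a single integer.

Step 0 (initial): 1 infected
Step 1: +2 new -> 3 infected
Step 2: +4 new -> 7 infected
Step 3: +4 new -> 11 infected
Step 4: +4 new -> 15 infected

Answer: 15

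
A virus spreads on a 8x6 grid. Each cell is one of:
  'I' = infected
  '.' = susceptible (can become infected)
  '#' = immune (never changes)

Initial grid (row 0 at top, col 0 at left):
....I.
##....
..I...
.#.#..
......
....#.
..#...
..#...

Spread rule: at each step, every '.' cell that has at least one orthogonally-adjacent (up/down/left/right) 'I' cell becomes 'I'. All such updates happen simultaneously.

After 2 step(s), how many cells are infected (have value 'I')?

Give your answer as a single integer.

Step 0 (initial): 2 infected
Step 1: +7 new -> 9 infected
Step 2: +6 new -> 15 infected

Answer: 15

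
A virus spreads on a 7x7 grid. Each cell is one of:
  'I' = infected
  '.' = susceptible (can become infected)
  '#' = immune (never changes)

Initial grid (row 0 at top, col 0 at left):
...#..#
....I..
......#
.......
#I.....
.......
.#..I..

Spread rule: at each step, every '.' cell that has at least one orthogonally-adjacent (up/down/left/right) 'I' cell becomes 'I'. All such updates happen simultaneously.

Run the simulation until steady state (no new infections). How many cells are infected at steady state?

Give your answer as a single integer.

Step 0 (initial): 3 infected
Step 1: +10 new -> 13 infected
Step 2: +17 new -> 30 infected
Step 3: +9 new -> 39 infected
Step 4: +4 new -> 43 infected
Step 5: +1 new -> 44 infected
Step 6: +0 new -> 44 infected

Answer: 44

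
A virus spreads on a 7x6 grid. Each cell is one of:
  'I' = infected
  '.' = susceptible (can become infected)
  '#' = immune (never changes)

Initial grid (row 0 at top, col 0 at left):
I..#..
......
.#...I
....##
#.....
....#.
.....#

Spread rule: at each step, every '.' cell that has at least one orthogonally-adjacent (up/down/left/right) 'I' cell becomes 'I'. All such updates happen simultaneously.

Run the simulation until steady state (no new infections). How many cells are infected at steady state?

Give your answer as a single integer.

Answer: 35

Derivation:
Step 0 (initial): 2 infected
Step 1: +4 new -> 6 infected
Step 2: +6 new -> 12 infected
Step 3: +6 new -> 18 infected
Step 4: +3 new -> 21 infected
Step 5: +4 new -> 25 infected
Step 6: +4 new -> 29 infected
Step 7: +5 new -> 34 infected
Step 8: +1 new -> 35 infected
Step 9: +0 new -> 35 infected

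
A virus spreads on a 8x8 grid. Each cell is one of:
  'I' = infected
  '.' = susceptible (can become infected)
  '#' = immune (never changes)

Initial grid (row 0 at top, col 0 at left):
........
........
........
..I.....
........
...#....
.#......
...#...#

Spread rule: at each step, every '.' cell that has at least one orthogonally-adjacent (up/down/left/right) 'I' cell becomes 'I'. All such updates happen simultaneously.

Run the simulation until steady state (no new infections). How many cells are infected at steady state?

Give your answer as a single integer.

Answer: 60

Derivation:
Step 0 (initial): 1 infected
Step 1: +4 new -> 5 infected
Step 2: +8 new -> 13 infected
Step 3: +10 new -> 23 infected
Step 4: +11 new -> 34 infected
Step 5: +10 new -> 44 infected
Step 6: +8 new -> 52 infected
Step 7: +5 new -> 57 infected
Step 8: +3 new -> 60 infected
Step 9: +0 new -> 60 infected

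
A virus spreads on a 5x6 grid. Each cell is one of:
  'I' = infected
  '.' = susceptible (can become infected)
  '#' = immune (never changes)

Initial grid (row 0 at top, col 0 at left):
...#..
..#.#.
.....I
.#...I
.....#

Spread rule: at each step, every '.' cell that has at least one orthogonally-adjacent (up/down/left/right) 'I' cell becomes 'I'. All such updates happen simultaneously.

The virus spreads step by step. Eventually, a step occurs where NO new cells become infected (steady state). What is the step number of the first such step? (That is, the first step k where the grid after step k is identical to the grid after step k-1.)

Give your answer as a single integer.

Answer: 8

Derivation:
Step 0 (initial): 2 infected
Step 1: +3 new -> 5 infected
Step 2: +4 new -> 9 infected
Step 3: +5 new -> 14 infected
Step 4: +2 new -> 16 infected
Step 5: +3 new -> 19 infected
Step 6: +4 new -> 23 infected
Step 7: +2 new -> 25 infected
Step 8: +0 new -> 25 infected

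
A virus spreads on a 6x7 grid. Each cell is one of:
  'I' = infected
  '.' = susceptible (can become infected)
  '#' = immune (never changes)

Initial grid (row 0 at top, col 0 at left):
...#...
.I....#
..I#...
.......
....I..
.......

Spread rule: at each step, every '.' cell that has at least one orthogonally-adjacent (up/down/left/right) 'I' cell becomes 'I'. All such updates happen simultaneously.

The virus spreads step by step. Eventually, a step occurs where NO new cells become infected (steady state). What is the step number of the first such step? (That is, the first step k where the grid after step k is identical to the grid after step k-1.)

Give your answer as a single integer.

Step 0 (initial): 3 infected
Step 1: +9 new -> 12 infected
Step 2: +12 new -> 24 infected
Step 3: +7 new -> 31 infected
Step 4: +5 new -> 36 infected
Step 5: +2 new -> 38 infected
Step 6: +1 new -> 39 infected
Step 7: +0 new -> 39 infected

Answer: 7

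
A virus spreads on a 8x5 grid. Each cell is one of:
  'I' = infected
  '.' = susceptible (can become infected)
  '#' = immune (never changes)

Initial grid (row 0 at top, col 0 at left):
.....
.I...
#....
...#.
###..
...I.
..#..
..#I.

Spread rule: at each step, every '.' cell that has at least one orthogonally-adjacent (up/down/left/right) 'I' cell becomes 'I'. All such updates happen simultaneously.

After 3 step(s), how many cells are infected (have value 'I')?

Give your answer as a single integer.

Answer: 28

Derivation:
Step 0 (initial): 3 infected
Step 1: +9 new -> 12 infected
Step 2: +8 new -> 20 infected
Step 3: +8 new -> 28 infected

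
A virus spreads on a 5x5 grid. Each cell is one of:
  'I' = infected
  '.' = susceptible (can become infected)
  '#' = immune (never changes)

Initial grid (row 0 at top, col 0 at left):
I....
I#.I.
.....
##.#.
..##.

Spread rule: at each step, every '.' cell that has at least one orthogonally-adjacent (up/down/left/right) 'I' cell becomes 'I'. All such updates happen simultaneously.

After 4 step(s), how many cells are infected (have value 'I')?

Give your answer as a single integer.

Answer: 17

Derivation:
Step 0 (initial): 3 infected
Step 1: +6 new -> 9 infected
Step 2: +5 new -> 14 infected
Step 3: +2 new -> 16 infected
Step 4: +1 new -> 17 infected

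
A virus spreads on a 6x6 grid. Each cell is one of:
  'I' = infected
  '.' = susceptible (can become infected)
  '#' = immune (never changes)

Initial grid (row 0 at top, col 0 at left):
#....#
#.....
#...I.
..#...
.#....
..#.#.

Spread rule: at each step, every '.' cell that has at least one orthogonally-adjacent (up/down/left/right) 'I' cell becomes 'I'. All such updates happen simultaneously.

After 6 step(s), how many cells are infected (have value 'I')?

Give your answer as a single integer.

Answer: 26

Derivation:
Step 0 (initial): 1 infected
Step 1: +4 new -> 5 infected
Step 2: +7 new -> 12 infected
Step 3: +5 new -> 17 infected
Step 4: +6 new -> 23 infected
Step 5: +2 new -> 25 infected
Step 6: +1 new -> 26 infected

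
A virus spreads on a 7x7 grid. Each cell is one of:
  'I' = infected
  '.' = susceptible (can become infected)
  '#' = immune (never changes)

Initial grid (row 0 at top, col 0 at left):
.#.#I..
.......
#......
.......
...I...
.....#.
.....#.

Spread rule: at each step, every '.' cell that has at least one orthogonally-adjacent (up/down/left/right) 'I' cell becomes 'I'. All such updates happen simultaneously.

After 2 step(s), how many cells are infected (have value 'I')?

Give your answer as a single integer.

Answer: 20

Derivation:
Step 0 (initial): 2 infected
Step 1: +6 new -> 8 infected
Step 2: +12 new -> 20 infected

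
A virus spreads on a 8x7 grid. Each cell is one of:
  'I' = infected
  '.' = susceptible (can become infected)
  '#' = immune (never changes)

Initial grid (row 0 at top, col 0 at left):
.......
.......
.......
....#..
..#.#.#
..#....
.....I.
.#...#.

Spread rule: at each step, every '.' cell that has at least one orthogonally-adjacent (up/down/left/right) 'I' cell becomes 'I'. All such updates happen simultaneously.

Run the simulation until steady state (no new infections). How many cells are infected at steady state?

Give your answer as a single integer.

Answer: 49

Derivation:
Step 0 (initial): 1 infected
Step 1: +3 new -> 4 infected
Step 2: +6 new -> 10 infected
Step 3: +4 new -> 14 infected
Step 4: +5 new -> 19 infected
Step 5: +6 new -> 25 infected
Step 6: +8 new -> 33 infected
Step 7: +6 new -> 39 infected
Step 8: +4 new -> 43 infected
Step 9: +3 new -> 46 infected
Step 10: +2 new -> 48 infected
Step 11: +1 new -> 49 infected
Step 12: +0 new -> 49 infected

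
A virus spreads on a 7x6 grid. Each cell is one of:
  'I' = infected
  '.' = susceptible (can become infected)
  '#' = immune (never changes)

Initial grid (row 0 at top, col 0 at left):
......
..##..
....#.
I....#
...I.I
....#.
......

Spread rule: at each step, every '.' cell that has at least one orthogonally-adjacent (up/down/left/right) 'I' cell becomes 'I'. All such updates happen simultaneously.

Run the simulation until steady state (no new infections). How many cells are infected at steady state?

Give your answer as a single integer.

Step 0 (initial): 3 infected
Step 1: +8 new -> 11 infected
Step 2: +10 new -> 21 infected
Step 3: +7 new -> 28 infected
Step 4: +2 new -> 30 infected
Step 5: +1 new -> 31 infected
Step 6: +1 new -> 32 infected
Step 7: +1 new -> 33 infected
Step 8: +2 new -> 35 infected
Step 9: +1 new -> 36 infected
Step 10: +1 new -> 37 infected
Step 11: +0 new -> 37 infected

Answer: 37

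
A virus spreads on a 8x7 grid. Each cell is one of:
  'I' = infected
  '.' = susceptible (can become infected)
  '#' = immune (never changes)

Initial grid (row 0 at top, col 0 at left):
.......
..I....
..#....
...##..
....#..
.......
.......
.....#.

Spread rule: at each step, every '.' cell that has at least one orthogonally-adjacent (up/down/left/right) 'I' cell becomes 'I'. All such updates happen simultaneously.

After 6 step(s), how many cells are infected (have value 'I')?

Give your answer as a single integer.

Step 0 (initial): 1 infected
Step 1: +3 new -> 4 infected
Step 2: +6 new -> 10 infected
Step 3: +6 new -> 16 infected
Step 4: +6 new -> 22 infected
Step 5: +6 new -> 28 infected
Step 6: +6 new -> 34 infected

Answer: 34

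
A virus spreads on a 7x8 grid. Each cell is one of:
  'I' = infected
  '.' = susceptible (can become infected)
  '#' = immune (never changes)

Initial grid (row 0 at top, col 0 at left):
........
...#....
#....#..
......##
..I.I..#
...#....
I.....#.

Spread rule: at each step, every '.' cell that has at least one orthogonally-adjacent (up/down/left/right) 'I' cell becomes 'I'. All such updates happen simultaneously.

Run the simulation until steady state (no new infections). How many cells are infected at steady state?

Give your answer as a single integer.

Answer: 48

Derivation:
Step 0 (initial): 3 infected
Step 1: +9 new -> 12 infected
Step 2: +11 new -> 23 infected
Step 3: +8 new -> 31 infected
Step 4: +5 new -> 36 infected
Step 5: +6 new -> 42 infected
Step 6: +4 new -> 46 infected
Step 7: +2 new -> 48 infected
Step 8: +0 new -> 48 infected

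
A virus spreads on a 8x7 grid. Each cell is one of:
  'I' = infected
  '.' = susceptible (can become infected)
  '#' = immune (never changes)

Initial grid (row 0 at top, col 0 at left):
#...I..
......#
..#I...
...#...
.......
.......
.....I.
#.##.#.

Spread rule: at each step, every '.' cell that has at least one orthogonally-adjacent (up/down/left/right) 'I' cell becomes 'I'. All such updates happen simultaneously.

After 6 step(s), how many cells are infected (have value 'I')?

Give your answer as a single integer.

Answer: 47

Derivation:
Step 0 (initial): 3 infected
Step 1: +8 new -> 11 infected
Step 2: +12 new -> 23 infected
Step 3: +8 new -> 31 infected
Step 4: +6 new -> 37 infected
Step 5: +6 new -> 43 infected
Step 6: +4 new -> 47 infected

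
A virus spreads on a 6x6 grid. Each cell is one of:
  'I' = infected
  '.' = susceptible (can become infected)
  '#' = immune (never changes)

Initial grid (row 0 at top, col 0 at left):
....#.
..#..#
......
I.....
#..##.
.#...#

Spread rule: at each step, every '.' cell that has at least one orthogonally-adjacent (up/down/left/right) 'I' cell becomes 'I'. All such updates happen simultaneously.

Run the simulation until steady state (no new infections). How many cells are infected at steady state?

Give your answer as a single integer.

Step 0 (initial): 1 infected
Step 1: +2 new -> 3 infected
Step 2: +4 new -> 7 infected
Step 3: +5 new -> 12 infected
Step 4: +4 new -> 16 infected
Step 5: +5 new -> 21 infected
Step 6: +5 new -> 26 infected
Step 7: +0 new -> 26 infected

Answer: 26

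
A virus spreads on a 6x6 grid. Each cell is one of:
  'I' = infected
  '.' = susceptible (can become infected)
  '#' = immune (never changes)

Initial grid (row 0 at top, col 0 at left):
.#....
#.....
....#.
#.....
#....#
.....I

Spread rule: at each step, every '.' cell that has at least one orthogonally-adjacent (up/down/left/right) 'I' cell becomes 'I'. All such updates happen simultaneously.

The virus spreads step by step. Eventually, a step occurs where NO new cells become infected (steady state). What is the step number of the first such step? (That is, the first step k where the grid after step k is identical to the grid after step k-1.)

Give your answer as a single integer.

Step 0 (initial): 1 infected
Step 1: +1 new -> 2 infected
Step 2: +2 new -> 4 infected
Step 3: +3 new -> 7 infected
Step 4: +4 new -> 11 infected
Step 5: +5 new -> 16 infected
Step 6: +4 new -> 20 infected
Step 7: +5 new -> 25 infected
Step 8: +4 new -> 29 infected
Step 9: +0 new -> 29 infected

Answer: 9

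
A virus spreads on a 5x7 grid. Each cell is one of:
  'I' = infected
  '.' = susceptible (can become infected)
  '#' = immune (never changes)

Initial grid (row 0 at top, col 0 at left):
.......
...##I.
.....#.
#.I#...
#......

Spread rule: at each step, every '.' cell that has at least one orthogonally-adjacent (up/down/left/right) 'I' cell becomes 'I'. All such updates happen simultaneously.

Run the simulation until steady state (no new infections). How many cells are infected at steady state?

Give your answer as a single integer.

Step 0 (initial): 2 infected
Step 1: +5 new -> 7 infected
Step 2: +8 new -> 15 infected
Step 3: +7 new -> 22 infected
Step 4: +6 new -> 28 infected
Step 5: +1 new -> 29 infected
Step 6: +0 new -> 29 infected

Answer: 29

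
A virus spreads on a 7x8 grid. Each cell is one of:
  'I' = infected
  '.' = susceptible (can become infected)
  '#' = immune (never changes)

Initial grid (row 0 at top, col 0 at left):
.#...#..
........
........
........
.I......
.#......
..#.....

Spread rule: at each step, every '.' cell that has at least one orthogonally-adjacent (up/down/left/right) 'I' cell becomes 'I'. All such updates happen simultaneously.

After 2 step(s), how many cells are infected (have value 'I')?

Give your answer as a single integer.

Step 0 (initial): 1 infected
Step 1: +3 new -> 4 infected
Step 2: +6 new -> 10 infected

Answer: 10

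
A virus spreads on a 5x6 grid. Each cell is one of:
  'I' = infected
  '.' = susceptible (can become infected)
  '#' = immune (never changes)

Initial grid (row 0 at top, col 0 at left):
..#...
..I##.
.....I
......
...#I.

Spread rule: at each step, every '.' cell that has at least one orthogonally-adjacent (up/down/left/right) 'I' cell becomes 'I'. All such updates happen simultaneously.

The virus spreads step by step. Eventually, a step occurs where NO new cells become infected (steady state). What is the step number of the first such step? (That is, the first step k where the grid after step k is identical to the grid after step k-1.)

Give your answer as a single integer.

Answer: 6

Derivation:
Step 0 (initial): 3 infected
Step 1: +7 new -> 10 infected
Step 2: +7 new -> 17 infected
Step 3: +5 new -> 22 infected
Step 4: +3 new -> 25 infected
Step 5: +1 new -> 26 infected
Step 6: +0 new -> 26 infected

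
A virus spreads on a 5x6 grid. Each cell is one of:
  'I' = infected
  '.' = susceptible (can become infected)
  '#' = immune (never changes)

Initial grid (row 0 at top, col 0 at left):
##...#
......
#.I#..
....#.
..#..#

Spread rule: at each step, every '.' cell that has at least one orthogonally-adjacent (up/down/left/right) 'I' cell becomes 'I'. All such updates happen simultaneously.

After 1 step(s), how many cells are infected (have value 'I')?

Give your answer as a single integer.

Step 0 (initial): 1 infected
Step 1: +3 new -> 4 infected

Answer: 4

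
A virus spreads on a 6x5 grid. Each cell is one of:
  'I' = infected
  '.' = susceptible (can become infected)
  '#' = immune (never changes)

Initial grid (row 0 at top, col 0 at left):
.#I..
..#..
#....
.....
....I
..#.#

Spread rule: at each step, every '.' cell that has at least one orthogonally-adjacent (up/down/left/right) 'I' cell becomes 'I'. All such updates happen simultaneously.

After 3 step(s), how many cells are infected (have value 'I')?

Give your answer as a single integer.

Step 0 (initial): 2 infected
Step 1: +3 new -> 5 infected
Step 2: +6 new -> 11 infected
Step 3: +4 new -> 15 infected

Answer: 15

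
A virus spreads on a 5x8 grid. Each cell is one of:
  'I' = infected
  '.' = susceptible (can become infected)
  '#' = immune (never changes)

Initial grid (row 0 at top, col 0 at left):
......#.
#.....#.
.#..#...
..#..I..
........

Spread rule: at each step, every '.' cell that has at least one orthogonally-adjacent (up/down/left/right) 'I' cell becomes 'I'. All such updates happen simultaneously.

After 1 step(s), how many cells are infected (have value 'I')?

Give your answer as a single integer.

Answer: 5

Derivation:
Step 0 (initial): 1 infected
Step 1: +4 new -> 5 infected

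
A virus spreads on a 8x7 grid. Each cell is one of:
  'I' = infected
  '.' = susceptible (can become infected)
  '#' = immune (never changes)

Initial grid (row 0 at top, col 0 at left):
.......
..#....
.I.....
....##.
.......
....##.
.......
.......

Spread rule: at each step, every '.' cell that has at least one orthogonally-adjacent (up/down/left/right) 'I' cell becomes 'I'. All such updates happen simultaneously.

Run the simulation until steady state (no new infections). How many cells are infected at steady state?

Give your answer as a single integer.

Step 0 (initial): 1 infected
Step 1: +4 new -> 5 infected
Step 2: +6 new -> 11 infected
Step 3: +8 new -> 19 infected
Step 4: +7 new -> 26 infected
Step 5: +8 new -> 34 infected
Step 6: +7 new -> 41 infected
Step 7: +4 new -> 45 infected
Step 8: +3 new -> 48 infected
Step 9: +2 new -> 50 infected
Step 10: +1 new -> 51 infected
Step 11: +0 new -> 51 infected

Answer: 51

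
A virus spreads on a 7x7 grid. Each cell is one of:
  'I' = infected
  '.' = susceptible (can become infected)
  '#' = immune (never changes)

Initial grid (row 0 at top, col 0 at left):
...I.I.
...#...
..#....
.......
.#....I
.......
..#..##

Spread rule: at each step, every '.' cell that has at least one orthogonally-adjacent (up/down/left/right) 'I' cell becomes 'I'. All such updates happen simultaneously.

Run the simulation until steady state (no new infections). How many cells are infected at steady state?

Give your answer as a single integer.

Answer: 43

Derivation:
Step 0 (initial): 3 infected
Step 1: +7 new -> 10 infected
Step 2: +9 new -> 19 infected
Step 3: +6 new -> 25 infected
Step 4: +7 new -> 32 infected
Step 5: +5 new -> 37 infected
Step 6: +2 new -> 39 infected
Step 7: +3 new -> 42 infected
Step 8: +1 new -> 43 infected
Step 9: +0 new -> 43 infected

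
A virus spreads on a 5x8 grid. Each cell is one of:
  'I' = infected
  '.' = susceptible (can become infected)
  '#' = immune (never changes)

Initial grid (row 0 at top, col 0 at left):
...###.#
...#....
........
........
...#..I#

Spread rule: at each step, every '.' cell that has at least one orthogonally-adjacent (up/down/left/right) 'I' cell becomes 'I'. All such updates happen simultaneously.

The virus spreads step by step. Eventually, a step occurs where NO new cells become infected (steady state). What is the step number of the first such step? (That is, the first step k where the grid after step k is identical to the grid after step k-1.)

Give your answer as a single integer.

Answer: 11

Derivation:
Step 0 (initial): 1 infected
Step 1: +2 new -> 3 infected
Step 2: +4 new -> 7 infected
Step 3: +4 new -> 11 infected
Step 4: +5 new -> 16 infected
Step 5: +3 new -> 19 infected
Step 6: +3 new -> 22 infected
Step 7: +4 new -> 26 infected
Step 8: +4 new -> 30 infected
Step 9: +2 new -> 32 infected
Step 10: +1 new -> 33 infected
Step 11: +0 new -> 33 infected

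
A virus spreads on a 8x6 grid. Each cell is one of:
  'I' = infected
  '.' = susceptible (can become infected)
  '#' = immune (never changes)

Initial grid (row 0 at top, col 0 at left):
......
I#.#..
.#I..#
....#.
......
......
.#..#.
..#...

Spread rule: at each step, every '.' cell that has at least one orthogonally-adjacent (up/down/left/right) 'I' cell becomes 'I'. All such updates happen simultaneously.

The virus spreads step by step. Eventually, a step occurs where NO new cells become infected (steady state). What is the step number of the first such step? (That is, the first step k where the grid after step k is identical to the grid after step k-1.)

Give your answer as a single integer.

Answer: 9

Derivation:
Step 0 (initial): 2 infected
Step 1: +5 new -> 7 infected
Step 2: +7 new -> 14 infected
Step 3: +6 new -> 20 infected
Step 4: +7 new -> 27 infected
Step 5: +5 new -> 32 infected
Step 6: +4 new -> 36 infected
Step 7: +3 new -> 39 infected
Step 8: +1 new -> 40 infected
Step 9: +0 new -> 40 infected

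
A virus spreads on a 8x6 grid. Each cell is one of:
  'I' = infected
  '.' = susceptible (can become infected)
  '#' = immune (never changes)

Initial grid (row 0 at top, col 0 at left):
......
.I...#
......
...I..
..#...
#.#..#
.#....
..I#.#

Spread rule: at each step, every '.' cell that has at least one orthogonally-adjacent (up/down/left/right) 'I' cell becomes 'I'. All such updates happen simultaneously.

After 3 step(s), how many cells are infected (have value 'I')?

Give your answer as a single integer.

Answer: 34

Derivation:
Step 0 (initial): 3 infected
Step 1: +10 new -> 13 infected
Step 2: +12 new -> 25 infected
Step 3: +9 new -> 34 infected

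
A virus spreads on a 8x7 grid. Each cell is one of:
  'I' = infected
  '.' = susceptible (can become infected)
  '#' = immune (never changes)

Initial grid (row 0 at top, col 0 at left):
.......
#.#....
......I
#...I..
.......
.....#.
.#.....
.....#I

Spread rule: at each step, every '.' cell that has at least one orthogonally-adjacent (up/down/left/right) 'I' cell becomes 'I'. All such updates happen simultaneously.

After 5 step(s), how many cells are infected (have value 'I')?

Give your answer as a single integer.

Step 0 (initial): 3 infected
Step 1: +8 new -> 11 infected
Step 2: +11 new -> 22 infected
Step 3: +8 new -> 30 infected
Step 4: +6 new -> 36 infected
Step 5: +7 new -> 43 infected

Answer: 43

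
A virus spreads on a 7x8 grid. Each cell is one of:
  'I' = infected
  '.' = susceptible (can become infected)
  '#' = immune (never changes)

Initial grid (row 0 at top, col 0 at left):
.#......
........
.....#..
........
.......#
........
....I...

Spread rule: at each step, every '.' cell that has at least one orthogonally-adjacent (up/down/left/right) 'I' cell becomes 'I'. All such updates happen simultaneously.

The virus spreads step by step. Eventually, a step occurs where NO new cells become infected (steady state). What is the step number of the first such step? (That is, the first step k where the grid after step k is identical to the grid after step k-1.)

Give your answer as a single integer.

Answer: 11

Derivation:
Step 0 (initial): 1 infected
Step 1: +3 new -> 4 infected
Step 2: +5 new -> 9 infected
Step 3: +7 new -> 16 infected
Step 4: +8 new -> 24 infected
Step 5: +6 new -> 30 infected
Step 6: +8 new -> 38 infected
Step 7: +7 new -> 45 infected
Step 8: +5 new -> 50 infected
Step 9: +2 new -> 52 infected
Step 10: +1 new -> 53 infected
Step 11: +0 new -> 53 infected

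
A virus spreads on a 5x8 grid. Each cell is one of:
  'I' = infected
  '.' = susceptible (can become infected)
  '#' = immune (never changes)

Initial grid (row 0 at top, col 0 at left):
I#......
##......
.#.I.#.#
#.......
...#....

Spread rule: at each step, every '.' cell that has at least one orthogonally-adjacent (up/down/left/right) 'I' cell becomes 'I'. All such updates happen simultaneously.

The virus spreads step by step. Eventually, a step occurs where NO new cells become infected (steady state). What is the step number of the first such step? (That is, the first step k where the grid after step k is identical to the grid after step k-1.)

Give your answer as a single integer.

Step 0 (initial): 2 infected
Step 1: +4 new -> 6 infected
Step 2: +5 new -> 11 infected
Step 3: +7 new -> 18 infected
Step 4: +5 new -> 23 infected
Step 5: +6 new -> 29 infected
Step 6: +2 new -> 31 infected
Step 7: +0 new -> 31 infected

Answer: 7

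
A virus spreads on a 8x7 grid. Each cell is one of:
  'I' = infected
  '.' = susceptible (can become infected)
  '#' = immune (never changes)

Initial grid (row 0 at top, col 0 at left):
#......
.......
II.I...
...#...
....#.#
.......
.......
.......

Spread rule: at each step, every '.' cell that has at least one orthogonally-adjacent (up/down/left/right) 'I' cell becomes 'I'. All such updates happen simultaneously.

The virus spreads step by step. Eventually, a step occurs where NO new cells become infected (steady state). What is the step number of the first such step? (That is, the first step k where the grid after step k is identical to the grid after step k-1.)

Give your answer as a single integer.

Step 0 (initial): 3 infected
Step 1: +7 new -> 10 infected
Step 2: +9 new -> 19 infected
Step 3: +8 new -> 27 infected
Step 4: +8 new -> 35 infected
Step 5: +6 new -> 41 infected
Step 6: +5 new -> 46 infected
Step 7: +4 new -> 50 infected
Step 8: +2 new -> 52 infected
Step 9: +0 new -> 52 infected

Answer: 9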